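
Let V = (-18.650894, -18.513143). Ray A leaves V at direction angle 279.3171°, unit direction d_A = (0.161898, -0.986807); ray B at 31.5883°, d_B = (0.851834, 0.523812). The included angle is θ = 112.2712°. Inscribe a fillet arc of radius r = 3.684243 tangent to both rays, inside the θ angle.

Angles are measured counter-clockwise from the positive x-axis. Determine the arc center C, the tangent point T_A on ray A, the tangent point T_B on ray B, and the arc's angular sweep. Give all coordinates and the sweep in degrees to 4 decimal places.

center=(-14.6150,-20.3564) T_A=(-18.2506,-20.9529) T_B=(-16.5448,-17.2181) sweep=67.7288

bisector direction at 335.4527° = (0.909619,-0.415444)
center distance |VC| = r/sin(θ/2) = 3.684243/sin(56.1356°) = 4.436930
C = V + |VC|·bis = (-14.6150,-20.3564)
T_A = V + ((C−V)·d_A)·d_A = V + 2.4724·d_A = (-18.2506,-20.9529)
T_B = V + ((C−V)·d_B)·d_B = V + 2.4724·d_B = (-16.5448,-17.2181)
sweep = 180° − θ = 67.7288°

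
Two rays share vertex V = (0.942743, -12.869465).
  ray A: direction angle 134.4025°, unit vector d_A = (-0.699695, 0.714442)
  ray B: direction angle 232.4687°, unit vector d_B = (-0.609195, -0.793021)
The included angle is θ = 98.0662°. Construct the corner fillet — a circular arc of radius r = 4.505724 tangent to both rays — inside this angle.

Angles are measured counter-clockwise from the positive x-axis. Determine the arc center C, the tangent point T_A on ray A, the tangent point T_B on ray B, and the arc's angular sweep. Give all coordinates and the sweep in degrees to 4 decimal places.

bisector direction at 183.4356° = (-0.998203,-0.059927)
center distance |VC| = r/sin(θ/2) = 4.505724/sin(49.0331°) = 5.967147
C = V + |VC|·bis = (-5.0137,-13.2271)
T_A = V + ((C−V)·d_A)·d_A = V + 3.9122·d_A = (-1.7946,-10.0744)
T_B = V + ((C−V)·d_B)·d_B = V + 3.9122·d_B = (-1.4405,-15.9719)
sweep = 180° − θ = 81.9338°

center=(-5.0137,-13.2271) T_A=(-1.7946,-10.0744) T_B=(-1.4405,-15.9719) sweep=81.9338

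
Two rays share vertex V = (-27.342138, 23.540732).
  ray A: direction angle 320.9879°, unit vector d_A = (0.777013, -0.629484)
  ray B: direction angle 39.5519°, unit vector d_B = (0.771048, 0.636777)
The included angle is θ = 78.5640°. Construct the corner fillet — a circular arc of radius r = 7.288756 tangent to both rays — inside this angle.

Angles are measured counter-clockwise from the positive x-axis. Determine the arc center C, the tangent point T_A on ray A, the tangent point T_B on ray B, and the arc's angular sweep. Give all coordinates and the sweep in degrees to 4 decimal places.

center=(-15.8301,23.5950) T_A=(-20.4183,17.9315) T_B=(-20.4715,29.2149) sweep=101.4360

bisector direction at 0.2699° = (0.999989,0.004711)
center distance |VC| = r/sin(θ/2) = 7.288756/sin(39.2820°) = 11.512118
C = V + |VC|·bis = (-15.8301,23.5950)
T_A = V + ((C−V)·d_A)·d_A = V + 8.9108·d_A = (-20.4183,17.9315)
T_B = V + ((C−V)·d_B)·d_B = V + 8.9108·d_B = (-20.4715,29.2149)
sweep = 180° − θ = 101.4360°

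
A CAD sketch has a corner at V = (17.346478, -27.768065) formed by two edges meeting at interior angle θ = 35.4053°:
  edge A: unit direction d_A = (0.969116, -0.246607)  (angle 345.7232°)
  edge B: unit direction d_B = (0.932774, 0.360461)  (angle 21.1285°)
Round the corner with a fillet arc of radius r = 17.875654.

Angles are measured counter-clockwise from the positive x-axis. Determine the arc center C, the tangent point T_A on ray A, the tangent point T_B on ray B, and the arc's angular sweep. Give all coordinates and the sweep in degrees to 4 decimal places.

bisector direction at 3.4259° = (0.998213,0.059757)
center distance |VC| = r/sin(θ/2) = 17.875654/sin(17.7026°) = 58.786580
C = V + |VC|·bis = (76.0280,-24.2552)
T_A = V + ((C−V)·d_A)·d_A = V + 56.0029·d_A = (71.6197,-41.5787)
T_B = V + ((C−V)·d_B)·d_B = V + 56.0029·d_B = (69.5845,-7.5812)
sweep = 180° − θ = 144.5947°

center=(76.0280,-24.2552) T_A=(71.6197,-41.5787) T_B=(69.5845,-7.5812) sweep=144.5947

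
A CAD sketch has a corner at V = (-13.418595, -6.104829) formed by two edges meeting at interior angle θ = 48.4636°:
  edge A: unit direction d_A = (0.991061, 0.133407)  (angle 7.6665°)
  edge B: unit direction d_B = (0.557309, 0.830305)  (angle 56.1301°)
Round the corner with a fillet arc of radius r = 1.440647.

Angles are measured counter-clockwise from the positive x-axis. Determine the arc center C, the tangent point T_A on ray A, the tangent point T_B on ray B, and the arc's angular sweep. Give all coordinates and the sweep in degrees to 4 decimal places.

center=(-10.4386,-4.2500) T_A=(-10.2464,-5.6778) T_B=(-11.6347,-3.4472) sweep=131.5364

bisector direction at 31.8983° = (0.848987,0.528413)
center distance |VC| = r/sin(θ/2) = 1.440647/sin(24.2318°) = 3.510099
C = V + |VC|·bis = (-10.4386,-4.2500)
T_A = V + ((C−V)·d_A)·d_A = V + 3.2008·d_A = (-10.2464,-5.6778)
T_B = V + ((C−V)·d_B)·d_B = V + 3.2008·d_B = (-11.6347,-3.4472)
sweep = 180° − θ = 131.5364°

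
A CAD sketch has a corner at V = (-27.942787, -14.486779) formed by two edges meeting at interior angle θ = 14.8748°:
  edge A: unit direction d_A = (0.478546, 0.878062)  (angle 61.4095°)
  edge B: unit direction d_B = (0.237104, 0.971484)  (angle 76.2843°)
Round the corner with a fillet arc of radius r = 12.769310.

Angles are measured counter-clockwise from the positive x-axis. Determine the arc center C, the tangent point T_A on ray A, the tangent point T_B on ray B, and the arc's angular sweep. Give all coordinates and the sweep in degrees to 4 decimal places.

center=(7.6555,77.5145) T_A=(18.8678,71.4038) T_B=(-4.7496,80.5421) sweep=165.1252

bisector direction at 68.8469° = (0.360861,0.932620)
center distance |VC| = r/sin(θ/2) = 12.769310/sin(7.4374°) = 98.648218
C = V + |VC|·bis = (7.6555,77.5145)
T_A = V + ((C−V)·d_A)·d_A = V + 97.8183·d_A = (18.8678,71.4038)
T_B = V + ((C−V)·d_B)·d_B = V + 97.8183·d_B = (-4.7496,80.5421)
sweep = 180° − θ = 165.1252°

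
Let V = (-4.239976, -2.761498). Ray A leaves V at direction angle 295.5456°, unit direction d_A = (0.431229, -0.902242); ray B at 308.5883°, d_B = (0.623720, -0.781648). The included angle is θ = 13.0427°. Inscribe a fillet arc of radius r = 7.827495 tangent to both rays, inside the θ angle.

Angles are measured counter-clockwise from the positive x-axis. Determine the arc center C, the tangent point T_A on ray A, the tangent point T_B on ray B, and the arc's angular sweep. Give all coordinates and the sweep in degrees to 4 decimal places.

center=(32.3504,-61.1664) T_A=(25.2881,-64.5418) T_B=(38.4687,-56.2842) sweep=166.9573

bisector direction at 302.0669° = (0.530910,-0.847428)
center distance |VC| = r/sin(θ/2) = 7.827495/sin(6.5213°) = 68.920120
C = V + |VC|·bis = (32.3504,-61.1664)
T_A = V + ((C−V)·d_A)·d_A = V + 68.4742·d_A = (25.2881,-64.5418)
T_B = V + ((C−V)·d_B)·d_B = V + 68.4742·d_B = (38.4687,-56.2842)
sweep = 180° − θ = 166.9573°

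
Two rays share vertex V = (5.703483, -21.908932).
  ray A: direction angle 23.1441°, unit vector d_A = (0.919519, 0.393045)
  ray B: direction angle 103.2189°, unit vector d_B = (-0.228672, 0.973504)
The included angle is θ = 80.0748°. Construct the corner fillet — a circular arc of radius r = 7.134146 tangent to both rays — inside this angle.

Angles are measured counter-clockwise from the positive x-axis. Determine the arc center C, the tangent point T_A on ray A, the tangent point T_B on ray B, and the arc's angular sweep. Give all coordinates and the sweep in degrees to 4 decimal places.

center=(10.7070,-12.0116) T_A=(13.5110,-18.5716) T_B=(3.7619,-13.6430) sweep=99.9252

bisector direction at 63.1815° = (0.451166,0.892440)
center distance |VC| = r/sin(θ/2) = 7.134146/sin(40.0374°) = 11.090136
C = V + |VC|·bis = (10.7070,-12.0116)
T_A = V + ((C−V)·d_A)·d_A = V + 8.4909·d_A = (13.5110,-18.5716)
T_B = V + ((C−V)·d_B)·d_B = V + 8.4909·d_B = (3.7619,-13.6430)
sweep = 180° − θ = 99.9252°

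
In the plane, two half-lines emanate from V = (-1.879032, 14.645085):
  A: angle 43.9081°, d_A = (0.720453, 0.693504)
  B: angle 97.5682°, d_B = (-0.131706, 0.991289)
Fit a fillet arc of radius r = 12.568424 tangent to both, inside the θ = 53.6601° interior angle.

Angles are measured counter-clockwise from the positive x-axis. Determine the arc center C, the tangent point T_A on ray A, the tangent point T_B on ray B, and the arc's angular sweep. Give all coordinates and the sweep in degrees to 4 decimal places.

bisector direction at 70.7382° = (0.329886,0.944021)
center distance |VC| = r/sin(θ/2) = 12.568424/sin(26.8300°) = 27.846563
C = V + |VC|·bis = (7.3072,40.9328)
T_A = V + ((C−V)·d_A)·d_A = V + 24.8489·d_A = (16.0234,31.8779)
T_B = V + ((C−V)·d_B)·d_B = V + 24.8489·d_B = (-5.1518,39.2775)
sweep = 180° − θ = 126.3399°

center=(7.3072,40.9328) T_A=(16.0234,31.8779) T_B=(-5.1518,39.2775) sweep=126.3399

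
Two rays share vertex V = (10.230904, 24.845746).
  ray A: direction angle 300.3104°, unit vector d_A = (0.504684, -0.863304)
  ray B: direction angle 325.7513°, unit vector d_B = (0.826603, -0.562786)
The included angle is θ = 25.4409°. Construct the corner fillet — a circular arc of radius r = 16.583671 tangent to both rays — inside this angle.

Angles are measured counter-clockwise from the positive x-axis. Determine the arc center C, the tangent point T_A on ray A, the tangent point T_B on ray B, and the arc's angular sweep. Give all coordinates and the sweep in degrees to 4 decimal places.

bisector direction at 313.0309° = (0.682392,-0.730986)
center distance |VC| = r/sin(θ/2) = 16.583671/sin(12.7204°) = 75.313780
C = V + |VC|·bis = (61.6244,-30.2076)
T_A = V + ((C−V)·d_A)·d_A = V + 73.4653·d_A = (47.3077,-38.5771)
T_B = V + ((C−V)·d_B)·d_B = V + 73.4653·d_B = (70.9575,-16.4995)
sweep = 180° − θ = 154.5591°

center=(61.6244,-30.2076) T_A=(47.3077,-38.5771) T_B=(70.9575,-16.4995) sweep=154.5591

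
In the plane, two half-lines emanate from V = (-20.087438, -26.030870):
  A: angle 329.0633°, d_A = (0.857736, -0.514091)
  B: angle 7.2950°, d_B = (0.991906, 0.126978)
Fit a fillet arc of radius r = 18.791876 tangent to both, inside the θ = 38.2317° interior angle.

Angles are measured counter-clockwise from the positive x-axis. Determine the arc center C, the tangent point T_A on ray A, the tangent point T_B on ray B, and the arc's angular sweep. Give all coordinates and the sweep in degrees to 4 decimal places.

bisector direction at 348.1791° = (0.978793,-0.204852)
center distance |VC| = r/sin(θ/2) = 18.791876/sin(19.1158°) = 57.383402
C = V + |VC|·bis = (36.0790,-37.7860)
T_A = V + ((C−V)·d_A)·d_A = V + 54.2192·d_A = (26.4183,-53.9045)
T_B = V + ((C−V)·d_B)·d_B = V + 54.2192·d_B = (33.6929,-19.1462)
sweep = 180° − θ = 141.7683°

center=(36.0790,-37.7860) T_A=(26.4183,-53.9045) T_B=(33.6929,-19.1462) sweep=141.7683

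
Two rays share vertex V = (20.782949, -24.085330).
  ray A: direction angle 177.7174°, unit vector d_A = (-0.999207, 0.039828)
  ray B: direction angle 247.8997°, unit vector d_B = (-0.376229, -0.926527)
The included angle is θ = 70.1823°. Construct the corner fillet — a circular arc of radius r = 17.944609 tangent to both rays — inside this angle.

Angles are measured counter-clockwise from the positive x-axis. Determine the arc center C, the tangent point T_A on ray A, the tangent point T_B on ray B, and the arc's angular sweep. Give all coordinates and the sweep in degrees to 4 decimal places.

center=(-5.4525,-40.9984) T_A=(-4.7378,-23.0681) T_B=(11.1737,-47.7497) sweep=109.8177

bisector direction at 212.8086° = (-0.840486,-0.541834)
center distance |VC| = r/sin(θ/2) = 17.944609/sin(35.0911°) = 31.214591
C = V + |VC|·bis = (-5.4525,-40.9984)
T_A = V + ((C−V)·d_A)·d_A = V + 25.5410·d_A = (-4.7378,-23.0681)
T_B = V + ((C−V)·d_B)·d_B = V + 25.5410·d_B = (11.1737,-47.7497)
sweep = 180° − θ = 109.8177°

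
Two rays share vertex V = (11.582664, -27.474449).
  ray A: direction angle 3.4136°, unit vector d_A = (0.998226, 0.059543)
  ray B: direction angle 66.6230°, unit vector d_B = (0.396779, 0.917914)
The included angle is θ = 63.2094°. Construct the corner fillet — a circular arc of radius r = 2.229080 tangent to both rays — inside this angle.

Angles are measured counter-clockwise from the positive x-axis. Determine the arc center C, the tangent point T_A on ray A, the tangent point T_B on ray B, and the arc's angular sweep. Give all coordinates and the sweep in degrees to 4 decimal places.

center=(15.0662,-25.0336) T_A=(15.1989,-27.2587) T_B=(13.0201,-24.1492) sweep=116.7906

bisector direction at 35.0183° = (0.818969,0.573838)
center distance |VC| = r/sin(θ/2) = 2.229080/sin(31.6047°) = 4.253517
C = V + |VC|·bis = (15.0662,-25.0336)
T_A = V + ((C−V)·d_A)·d_A = V + 3.6227·d_A = (15.1989,-27.2587)
T_B = V + ((C−V)·d_B)·d_B = V + 3.6227·d_B = (13.0201,-24.1492)
sweep = 180° − θ = 116.7906°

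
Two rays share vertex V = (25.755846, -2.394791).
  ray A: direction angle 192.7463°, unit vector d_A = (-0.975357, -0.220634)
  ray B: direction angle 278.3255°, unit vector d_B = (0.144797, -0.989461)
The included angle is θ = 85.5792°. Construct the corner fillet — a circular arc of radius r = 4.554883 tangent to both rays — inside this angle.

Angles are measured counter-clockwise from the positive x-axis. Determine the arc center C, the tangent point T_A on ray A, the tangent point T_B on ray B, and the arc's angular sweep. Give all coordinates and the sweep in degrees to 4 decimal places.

center=(21.9615,-7.9231) T_A=(20.9565,-3.4804) T_B=(26.4683,-7.2636) sweep=94.4208

bisector direction at 235.5359° = (-0.565890,-0.824481)
center distance |VC| = r/sin(θ/2) = 4.554883/sin(42.7896°) = 6.705180
C = V + |VC|·bis = (21.9615,-7.9231)
T_A = V + ((C−V)·d_A)·d_A = V + 4.9206·d_A = (20.9565,-3.4804)
T_B = V + ((C−V)·d_B)·d_B = V + 4.9206·d_B = (26.4683,-7.2636)
sweep = 180° − θ = 94.4208°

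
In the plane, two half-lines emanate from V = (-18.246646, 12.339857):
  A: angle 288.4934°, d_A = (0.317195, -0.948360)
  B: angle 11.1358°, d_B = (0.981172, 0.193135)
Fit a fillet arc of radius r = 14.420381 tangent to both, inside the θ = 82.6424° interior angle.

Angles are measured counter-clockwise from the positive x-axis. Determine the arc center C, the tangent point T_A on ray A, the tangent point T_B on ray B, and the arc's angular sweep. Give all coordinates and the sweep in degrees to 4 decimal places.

center=(0.6318,1.3588) T_A=(-13.0440,-3.2153) T_B=(-2.1533,15.5077) sweep=97.3576

bisector direction at 329.8146° = (0.864403,-0.502800)
center distance |VC| = r/sin(θ/2) = 14.420381/sin(41.3212°) = 21.839810
C = V + |VC|·bis = (0.6318,1.3588)
T_A = V + ((C−V)·d_A)·d_A = V + 16.4021·d_A = (-13.0440,-3.2153)
T_B = V + ((C−V)·d_B)·d_B = V + 16.4021·d_B = (-2.1533,15.5077)
sweep = 180° − θ = 97.3576°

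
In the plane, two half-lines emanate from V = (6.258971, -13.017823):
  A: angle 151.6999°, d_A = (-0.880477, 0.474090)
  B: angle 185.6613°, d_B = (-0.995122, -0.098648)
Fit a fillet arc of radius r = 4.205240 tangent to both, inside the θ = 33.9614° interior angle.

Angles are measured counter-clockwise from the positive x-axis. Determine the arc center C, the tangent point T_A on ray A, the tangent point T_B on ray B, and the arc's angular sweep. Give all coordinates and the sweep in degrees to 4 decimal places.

bisector direction at 168.6806° = (-0.980548,0.196278)
center distance |VC| = r/sin(θ/2) = 4.205240/sin(16.9807°) = 14.399063
C = V + |VC|·bis = (-7.8600,-10.1916)
T_A = V + ((C−V)·d_A)·d_A = V + 13.7713·d_A = (-5.8663,-6.4890)
T_B = V + ((C−V)·d_B)·d_B = V + 13.7713·d_B = (-7.4452,-14.3763)
sweep = 180° − θ = 146.0386°

center=(-7.8600,-10.1916) T_A=(-5.8663,-6.4890) T_B=(-7.4452,-14.3763) sweep=146.0386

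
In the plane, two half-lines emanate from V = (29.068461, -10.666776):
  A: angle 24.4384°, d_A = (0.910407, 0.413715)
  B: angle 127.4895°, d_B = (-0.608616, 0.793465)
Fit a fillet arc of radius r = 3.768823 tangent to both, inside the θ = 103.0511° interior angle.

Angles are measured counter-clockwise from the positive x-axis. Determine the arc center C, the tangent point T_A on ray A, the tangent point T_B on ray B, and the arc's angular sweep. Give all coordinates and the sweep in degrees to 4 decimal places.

bisector direction at 75.9639° = (0.242532,0.970143)
center distance |VC| = r/sin(θ/2) = 3.768823/sin(51.5256°) = 4.814014
C = V + |VC|·bis = (30.2360,-5.9965)
T_A = V + ((C−V)·d_A)·d_A = V + 2.9951·d_A = (31.7952,-9.4277)
T_B = V + ((C−V)·d_B)·d_B = V + 2.9951·d_B = (27.2456,-8.2903)
sweep = 180° − θ = 76.9489°

center=(30.2360,-5.9965) T_A=(31.7952,-9.4277) T_B=(27.2456,-8.2903) sweep=76.9489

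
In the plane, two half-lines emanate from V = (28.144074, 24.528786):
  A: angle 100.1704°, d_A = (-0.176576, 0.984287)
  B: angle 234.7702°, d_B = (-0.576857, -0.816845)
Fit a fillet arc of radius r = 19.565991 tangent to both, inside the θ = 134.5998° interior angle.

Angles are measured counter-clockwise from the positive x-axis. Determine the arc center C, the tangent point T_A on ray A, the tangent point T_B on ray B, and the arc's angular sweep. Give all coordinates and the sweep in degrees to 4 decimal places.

center=(7.4403,29.1300) T_A=(26.6989,32.5849) T_B=(23.4227,17.8432) sweep=45.4002

bisector direction at 167.4703° = (-0.976184,0.216946)
center distance |VC| = r/sin(θ/2) = 19.565991/sin(67.2999°) = 21.208886
C = V + |VC|·bis = (7.4403,29.1300)
T_A = V + ((C−V)·d_A)·d_A = V + 8.1847·d_A = (26.6989,32.5849)
T_B = V + ((C−V)·d_B)·d_B = V + 8.1847·d_B = (23.4227,17.8432)
sweep = 180° − θ = 45.4002°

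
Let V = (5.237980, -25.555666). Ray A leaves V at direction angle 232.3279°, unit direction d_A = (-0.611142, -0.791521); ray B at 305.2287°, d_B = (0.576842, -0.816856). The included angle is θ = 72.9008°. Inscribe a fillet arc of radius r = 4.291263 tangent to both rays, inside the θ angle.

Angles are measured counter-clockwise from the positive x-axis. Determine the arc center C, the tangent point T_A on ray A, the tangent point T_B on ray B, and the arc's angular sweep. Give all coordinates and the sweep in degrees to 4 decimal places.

bisector direction at 268.7783° = (-0.021321,-0.999773)
center distance |VC| = r/sin(θ/2) = 4.291263/sin(36.4504°) = 7.222808
C = V + |VC|·bis = (5.0840,-32.7768)
T_A = V + ((C−V)·d_A)·d_A = V + 5.8098·d_A = (1.6874,-30.1543)
T_B = V + ((C−V)·d_B)·d_B = V + 5.8098·d_B = (8.5893,-30.3015)
sweep = 180° − θ = 107.0992°

center=(5.0840,-32.7768) T_A=(1.6874,-30.1543) T_B=(8.5893,-30.3015) sweep=107.0992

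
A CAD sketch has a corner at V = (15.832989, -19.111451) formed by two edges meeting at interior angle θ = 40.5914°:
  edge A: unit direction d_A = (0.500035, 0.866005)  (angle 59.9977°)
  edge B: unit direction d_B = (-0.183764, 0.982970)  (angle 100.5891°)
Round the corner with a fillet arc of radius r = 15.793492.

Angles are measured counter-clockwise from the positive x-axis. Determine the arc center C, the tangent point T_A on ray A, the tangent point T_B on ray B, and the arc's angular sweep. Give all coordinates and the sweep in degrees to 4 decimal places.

bisector direction at 80.2934° = (0.168603,0.985684)
center distance |VC| = r/sin(θ/2) = 15.793492/sin(20.2957°) = 45.532066
C = V + |VC|·bis = (23.5098,25.7688)
T_A = V + ((C−V)·d_A)·d_A = V + 42.7052·d_A = (37.1871,17.8715)
T_B = V + ((C−V)·d_B)·d_B = V + 42.7052·d_B = (7.9853,22.8665)
sweep = 180° − θ = 139.4086°

center=(23.5098,25.7688) T_A=(37.1871,17.8715) T_B=(7.9853,22.8665) sweep=139.4086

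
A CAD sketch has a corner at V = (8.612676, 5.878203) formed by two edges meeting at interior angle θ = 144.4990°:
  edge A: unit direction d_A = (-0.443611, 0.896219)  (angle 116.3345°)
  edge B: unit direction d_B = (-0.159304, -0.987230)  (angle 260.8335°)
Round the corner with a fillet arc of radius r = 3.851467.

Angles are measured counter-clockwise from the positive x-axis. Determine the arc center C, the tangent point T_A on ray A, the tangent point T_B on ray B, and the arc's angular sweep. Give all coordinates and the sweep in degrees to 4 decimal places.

bisector direction at 188.5840° = (-0.988798,-0.149259)
center distance |VC| = r/sin(θ/2) = 3.851467/sin(72.2495°) = 4.043989
C = V + |VC|·bis = (4.6140,5.2746)
T_A = V + ((C−V)·d_A)·d_A = V + 1.2329·d_A = (8.0657,6.9832)
T_B = V + ((C−V)·d_B)·d_B = V + 1.2329·d_B = (8.4163,4.6610)
sweep = 180° − θ = 35.5010°

center=(4.6140,5.2746) T_A=(8.0657,6.9832) T_B=(8.4163,4.6610) sweep=35.5010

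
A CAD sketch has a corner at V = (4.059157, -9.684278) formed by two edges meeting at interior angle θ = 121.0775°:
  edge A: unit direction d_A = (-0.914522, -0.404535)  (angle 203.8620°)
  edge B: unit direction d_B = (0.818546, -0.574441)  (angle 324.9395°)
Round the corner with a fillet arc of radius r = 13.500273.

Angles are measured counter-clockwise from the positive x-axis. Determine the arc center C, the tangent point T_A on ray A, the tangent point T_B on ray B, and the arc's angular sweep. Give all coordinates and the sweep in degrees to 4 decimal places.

center=(2.5463,-25.1156) T_A=(-2.9150,-12.7693) T_B=(10.3014,-14.0650) sweep=58.9225

bisector direction at 264.4008° = (-0.097570,-0.995229)
center distance |VC| = r/sin(θ/2) = 13.500273/sin(60.5388°) = 15.505284
C = V + |VC|·bis = (2.5463,-25.1156)
T_A = V + ((C−V)·d_A)·d_A = V + 7.6260·d_A = (-2.9150,-12.7693)
T_B = V + ((C−V)·d_B)·d_B = V + 7.6260·d_B = (10.3014,-14.0650)
sweep = 180° − θ = 58.9225°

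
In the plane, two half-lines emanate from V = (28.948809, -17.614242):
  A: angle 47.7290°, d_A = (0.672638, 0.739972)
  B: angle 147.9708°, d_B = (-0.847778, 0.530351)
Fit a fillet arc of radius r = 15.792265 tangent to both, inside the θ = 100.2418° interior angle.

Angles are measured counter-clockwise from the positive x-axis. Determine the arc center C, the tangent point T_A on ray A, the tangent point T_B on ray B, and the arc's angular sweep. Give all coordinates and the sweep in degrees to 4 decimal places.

center=(26.1382,2.7719) T_A=(37.8240,-7.8506) T_B=(17.7627,-10.6165) sweep=79.7582

bisector direction at 97.8499° = (-0.136578,0.990629)
center distance |VC| = r/sin(θ/2) = 15.792265/sin(50.1209°) = 20.578947
C = V + |VC|·bis = (26.1382,2.7719)
T_A = V + ((C−V)·d_A)·d_A = V + 13.1946·d_A = (37.8240,-7.8506)
T_B = V + ((C−V)·d_B)·d_B = V + 13.1946·d_B = (17.7627,-10.6165)
sweep = 180° − θ = 79.7582°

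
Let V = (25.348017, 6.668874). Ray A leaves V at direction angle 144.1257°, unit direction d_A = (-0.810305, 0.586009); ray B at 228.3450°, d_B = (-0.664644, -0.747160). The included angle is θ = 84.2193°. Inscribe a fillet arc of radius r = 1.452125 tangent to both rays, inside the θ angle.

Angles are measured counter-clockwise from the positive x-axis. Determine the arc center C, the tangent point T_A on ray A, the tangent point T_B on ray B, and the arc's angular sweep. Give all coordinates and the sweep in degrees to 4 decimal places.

bisector direction at 186.2354° = (-0.994084,-0.108613)
center distance |VC| = r/sin(θ/2) = 1.452125/sin(42.1097°) = 2.165568
C = V + |VC|·bis = (23.1953,6.4337)
T_A = V + ((C−V)·d_A)·d_A = V + 1.6066·d_A = (24.0462,7.6103)
T_B = V + ((C−V)·d_B)·d_B = V + 1.6066·d_B = (24.2802,5.4685)
sweep = 180° − θ = 95.7807°

center=(23.1953,6.4337) T_A=(24.0462,7.6103) T_B=(24.2802,5.4685) sweep=95.7807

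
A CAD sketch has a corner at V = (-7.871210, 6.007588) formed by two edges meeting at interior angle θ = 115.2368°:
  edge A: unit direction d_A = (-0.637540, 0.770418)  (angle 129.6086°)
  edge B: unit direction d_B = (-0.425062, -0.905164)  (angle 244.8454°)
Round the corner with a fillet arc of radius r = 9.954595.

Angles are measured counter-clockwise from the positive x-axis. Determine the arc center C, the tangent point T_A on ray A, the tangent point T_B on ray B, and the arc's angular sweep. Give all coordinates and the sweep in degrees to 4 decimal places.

bisector direction at 187.2270° = (-0.992056,-0.125801)
center distance |VC| = r/sin(θ/2) = 9.954595/sin(57.6184°) = 11.787561
C = V + |VC|·bis = (-19.5651,4.5247)
T_A = V + ((C−V)·d_A)·d_A = V + 6.3129·d_A = (-11.8959,10.8712)
T_B = V + ((C−V)·d_B)·d_B = V + 6.3129·d_B = (-10.5546,0.2934)
sweep = 180° − θ = 64.7632°

center=(-19.5651,4.5247) T_A=(-11.8959,10.8712) T_B=(-10.5546,0.2934) sweep=64.7632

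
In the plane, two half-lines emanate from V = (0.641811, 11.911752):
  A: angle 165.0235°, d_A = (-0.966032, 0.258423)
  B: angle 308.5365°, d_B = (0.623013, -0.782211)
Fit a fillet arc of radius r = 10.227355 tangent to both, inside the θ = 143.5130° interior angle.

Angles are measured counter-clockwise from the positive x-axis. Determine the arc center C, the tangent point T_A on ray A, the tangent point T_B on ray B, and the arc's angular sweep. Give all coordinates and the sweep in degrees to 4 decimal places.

bisector direction at 236.7800° = (-0.547855,-0.836573)
center distance |VC| = r/sin(θ/2) = 10.227355/sin(71.7565°) = 10.768645
C = V + |VC|·bis = (-5.2578,2.9030)
T_A = V + ((C−V)·d_A)·d_A = V + 3.3712·d_A = (-2.6149,12.7829)
T_B = V + ((C−V)·d_B)·d_B = V + 3.3712·d_B = (2.7421,9.2748)
sweep = 180° − θ = 36.4870°

center=(-5.2578,2.9030) T_A=(-2.6149,12.7829) T_B=(2.7421,9.2748) sweep=36.4870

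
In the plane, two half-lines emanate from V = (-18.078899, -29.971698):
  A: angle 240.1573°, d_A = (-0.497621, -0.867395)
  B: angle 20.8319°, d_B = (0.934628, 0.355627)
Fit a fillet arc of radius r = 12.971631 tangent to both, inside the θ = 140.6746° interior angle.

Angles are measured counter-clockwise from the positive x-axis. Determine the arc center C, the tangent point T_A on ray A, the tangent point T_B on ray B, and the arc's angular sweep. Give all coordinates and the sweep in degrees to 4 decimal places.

bisector direction at 310.4946° = (0.649376,-0.760467)
center distance |VC| = r/sin(θ/2) = 12.971631/sin(70.3373°) = 13.774845
C = V + |VC|·bis = (-9.1338,-40.4470)
T_A = V + ((C−V)·d_A)·d_A = V + 4.6350·d_A = (-20.3854,-33.9921)
T_B = V + ((C−V)·d_B)·d_B = V + 4.6350·d_B = (-13.7469,-28.3234)
sweep = 180° − θ = 39.3254°

center=(-9.1338,-40.4470) T_A=(-20.3854,-33.9921) T_B=(-13.7469,-28.3234) sweep=39.3254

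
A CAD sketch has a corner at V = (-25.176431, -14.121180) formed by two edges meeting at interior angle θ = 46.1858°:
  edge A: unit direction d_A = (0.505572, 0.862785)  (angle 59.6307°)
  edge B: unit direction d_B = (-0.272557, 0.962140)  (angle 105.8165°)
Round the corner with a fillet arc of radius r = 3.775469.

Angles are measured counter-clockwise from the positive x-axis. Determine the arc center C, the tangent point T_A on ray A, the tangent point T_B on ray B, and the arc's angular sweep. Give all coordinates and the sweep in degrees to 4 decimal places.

center=(-23.9573,-4.5729) T_A=(-20.6998,-6.4816) T_B=(-27.5898,-5.6019) sweep=133.8142

bisector direction at 82.7236° = (0.126656,0.991947)
center distance |VC| = r/sin(θ/2) = 3.775469/sin(23.0929°) = 9.625819
C = V + |VC|·bis = (-23.9573,-4.5729)
T_A = V + ((C−V)·d_A)·d_A = V + 8.8545·d_A = (-20.6998,-6.4816)
T_B = V + ((C−V)·d_B)·d_B = V + 8.8545·d_B = (-27.5898,-5.6019)
sweep = 180° − θ = 133.8142°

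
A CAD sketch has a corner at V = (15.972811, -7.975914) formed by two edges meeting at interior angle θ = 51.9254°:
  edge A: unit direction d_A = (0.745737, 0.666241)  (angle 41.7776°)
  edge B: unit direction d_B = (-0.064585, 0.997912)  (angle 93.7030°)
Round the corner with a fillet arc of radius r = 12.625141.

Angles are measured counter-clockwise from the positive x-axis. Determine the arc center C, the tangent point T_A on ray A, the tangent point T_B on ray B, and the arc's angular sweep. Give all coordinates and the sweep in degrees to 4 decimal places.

bisector direction at 67.7403° = (0.378805,0.925476)
center distance |VC| = r/sin(θ/2) = 12.625141/sin(25.9627°) = 28.838617
C = V + |VC|·bis = (26.8970,18.7135)
T_A = V + ((C−V)·d_A)·d_A = V + 25.9282·d_A = (35.3084,9.2985)
T_B = V + ((C−V)·d_B)·d_B = V + 25.9282·d_B = (14.2982,17.8982)
sweep = 180° − θ = 128.0746°

center=(26.8970,18.7135) T_A=(35.3084,9.2985) T_B=(14.2982,17.8982) sweep=128.0746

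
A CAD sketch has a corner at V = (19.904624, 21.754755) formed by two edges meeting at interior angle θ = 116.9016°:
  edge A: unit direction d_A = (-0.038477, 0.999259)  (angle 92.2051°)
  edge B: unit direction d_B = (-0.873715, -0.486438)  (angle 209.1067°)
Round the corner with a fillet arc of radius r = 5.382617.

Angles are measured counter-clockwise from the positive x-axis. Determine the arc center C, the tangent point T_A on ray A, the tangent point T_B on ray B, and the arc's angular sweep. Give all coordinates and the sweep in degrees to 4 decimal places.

center=(14.3988,24.8500) T_A=(19.7775,25.0571) T_B=(17.0171,20.1472) sweep=63.0984

bisector direction at 150.6559° = (-0.871692,0.490054)
center distance |VC| = r/sin(θ/2) = 5.382617/sin(58.4508°) = 6.316208
C = V + |VC|·bis = (14.3988,24.8500)
T_A = V + ((C−V)·d_A)·d_A = V + 3.3048·d_A = (19.7775,25.0571)
T_B = V + ((C−V)·d_B)·d_B = V + 3.3048·d_B = (17.0171,20.1472)
sweep = 180° − θ = 63.0984°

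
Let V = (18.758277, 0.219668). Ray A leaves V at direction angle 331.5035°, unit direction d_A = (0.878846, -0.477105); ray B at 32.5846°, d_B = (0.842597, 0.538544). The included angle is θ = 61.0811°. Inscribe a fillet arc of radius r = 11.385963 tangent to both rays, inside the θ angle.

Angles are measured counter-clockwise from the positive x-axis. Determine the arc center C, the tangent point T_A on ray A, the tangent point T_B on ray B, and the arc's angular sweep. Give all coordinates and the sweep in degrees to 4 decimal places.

center=(41.1508,1.0189) T_A=(35.7185,-8.9876) T_B=(35.0190,10.6126) sweep=118.9189

bisector direction at 2.0441° = (0.999364,0.035668)
center distance |VC| = r/sin(θ/2) = 11.385963/sin(30.5405°) = 22.406783
C = V + |VC|·bis = (41.1508,1.0189)
T_A = V + ((C−V)·d_A)·d_A = V + 19.2983·d_A = (35.7185,-8.9876)
T_B = V + ((C−V)·d_B)·d_B = V + 19.2983·d_B = (35.0190,10.6126)
sweep = 180° − θ = 118.9189°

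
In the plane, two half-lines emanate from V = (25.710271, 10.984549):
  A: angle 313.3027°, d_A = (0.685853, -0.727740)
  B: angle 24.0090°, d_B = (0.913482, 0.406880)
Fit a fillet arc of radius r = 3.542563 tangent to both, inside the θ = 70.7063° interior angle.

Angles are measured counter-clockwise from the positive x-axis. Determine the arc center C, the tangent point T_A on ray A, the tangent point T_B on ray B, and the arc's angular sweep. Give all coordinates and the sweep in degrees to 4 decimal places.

center=(31.7132,9.7802) T_A=(29.1351,7.3506) T_B=(30.2718,13.0163) sweep=109.2937

bisector direction at 348.6559° = (0.980463,-0.196702)
center distance |VC| = r/sin(θ/2) = 3.542563/sin(35.3531°) = 6.122493
C = V + |VC|·bis = (31.7132,9.7802)
T_A = V + ((C−V)·d_A)·d_A = V + 4.9935·d_A = (29.1351,7.3506)
T_B = V + ((C−V)·d_B)·d_B = V + 4.9935·d_B = (30.2718,13.0163)
sweep = 180° − θ = 109.2937°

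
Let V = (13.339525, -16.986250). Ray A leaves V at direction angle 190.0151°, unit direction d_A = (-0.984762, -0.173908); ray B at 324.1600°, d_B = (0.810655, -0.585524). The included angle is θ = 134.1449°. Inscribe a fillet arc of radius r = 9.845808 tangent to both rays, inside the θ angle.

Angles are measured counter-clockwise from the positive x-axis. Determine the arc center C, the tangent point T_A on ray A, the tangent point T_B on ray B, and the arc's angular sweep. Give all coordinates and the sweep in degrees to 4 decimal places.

center=(10.9506,-27.4063) T_A=(9.2384,-17.7105) T_B=(16.7156,-19.4247) sweep=45.8551

bisector direction at 257.0876° = (-0.223462,-0.974713)
center distance |VC| = r/sin(θ/2) = 9.845808/sin(67.0725°) = 10.690366
C = V + |VC|·bis = (10.9506,-27.4063)
T_A = V + ((C−V)·d_A)·d_A = V + 4.1646·d_A = (9.2384,-17.7105)
T_B = V + ((C−V)·d_B)·d_B = V + 4.1646·d_B = (16.7156,-19.4247)
sweep = 180° − θ = 45.8551°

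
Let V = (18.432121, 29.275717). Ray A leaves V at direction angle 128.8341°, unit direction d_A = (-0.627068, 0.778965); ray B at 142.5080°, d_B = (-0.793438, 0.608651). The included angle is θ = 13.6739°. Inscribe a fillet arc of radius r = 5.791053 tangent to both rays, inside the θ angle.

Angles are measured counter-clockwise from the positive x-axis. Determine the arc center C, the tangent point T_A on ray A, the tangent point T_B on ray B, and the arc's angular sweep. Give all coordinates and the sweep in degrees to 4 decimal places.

center=(-16.3664,63.2686) T_A=(-11.8554,66.8999) T_B=(-19.8912,58.6737) sweep=166.3261

bisector direction at 135.6711° = (-0.715340,0.698777)
center distance |VC| = r/sin(θ/2) = 5.791053/sin(6.8369°) = 48.646199
C = V + |VC|·bis = (-16.3664,63.2686)
T_A = V + ((C−V)·d_A)·d_A = V + 48.3003·d_A = (-11.8554,66.8999)
T_B = V + ((C−V)·d_B)·d_B = V + 48.3003·d_B = (-19.8912,58.6737)
sweep = 180° − θ = 166.3261°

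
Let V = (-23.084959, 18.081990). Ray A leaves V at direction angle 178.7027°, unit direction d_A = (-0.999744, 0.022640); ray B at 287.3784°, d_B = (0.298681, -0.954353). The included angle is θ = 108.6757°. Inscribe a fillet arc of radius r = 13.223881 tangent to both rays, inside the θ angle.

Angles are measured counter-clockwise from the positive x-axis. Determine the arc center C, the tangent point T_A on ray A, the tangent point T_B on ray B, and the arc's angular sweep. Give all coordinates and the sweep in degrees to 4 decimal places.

center=(-32.8710,5.0763) T_A=(-32.5716,18.2968) T_B=(-20.2508,9.0261) sweep=71.3243

bisector direction at 233.0405° = (-0.601250,-0.799061)
center distance |VC| = r/sin(θ/2) = 13.223881/sin(54.3379°) = 16.276170
C = V + |VC|·bis = (-32.8710,5.0763)
T_A = V + ((C−V)·d_A)·d_A = V + 9.4891·d_A = (-32.5716,18.2968)
T_B = V + ((C−V)·d_B)·d_B = V + 9.4891·d_B = (-20.2508,9.0261)
sweep = 180° − θ = 71.3243°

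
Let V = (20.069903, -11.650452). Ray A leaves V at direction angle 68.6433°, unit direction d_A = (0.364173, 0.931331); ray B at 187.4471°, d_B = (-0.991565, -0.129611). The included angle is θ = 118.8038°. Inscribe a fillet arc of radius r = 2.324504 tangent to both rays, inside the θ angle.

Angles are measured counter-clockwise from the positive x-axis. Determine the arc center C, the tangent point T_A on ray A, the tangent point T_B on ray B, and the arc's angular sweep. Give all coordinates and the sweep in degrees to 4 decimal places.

center=(18.4056,-9.5237) T_A=(20.5705,-10.3702) T_B=(18.7069,-11.8286) sweep=61.1962

bisector direction at 128.0452° = (-0.616283,0.787525)
center distance |VC| = r/sin(θ/2) = 2.324504/sin(59.4019°) = 2.700529
C = V + |VC|·bis = (18.4056,-9.5237)
T_A = V + ((C−V)·d_A)·d_A = V + 1.3746·d_A = (20.5705,-10.3702)
T_B = V + ((C−V)·d_B)·d_B = V + 1.3746·d_B = (18.7069,-11.8286)
sweep = 180° − θ = 61.1962°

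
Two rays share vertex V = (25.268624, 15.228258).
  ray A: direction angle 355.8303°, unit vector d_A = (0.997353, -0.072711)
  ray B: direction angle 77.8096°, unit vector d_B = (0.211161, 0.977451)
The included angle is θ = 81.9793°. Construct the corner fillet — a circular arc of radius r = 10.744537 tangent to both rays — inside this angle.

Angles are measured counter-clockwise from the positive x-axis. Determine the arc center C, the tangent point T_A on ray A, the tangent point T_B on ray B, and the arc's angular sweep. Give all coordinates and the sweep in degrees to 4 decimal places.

center=(38.3818,25.0453) T_A=(37.6006,14.3292) T_B=(27.8796,27.3141) sweep=98.0207

bisector direction at 36.8200° = (0.800523,0.599302)
center distance |VC| = r/sin(θ/2) = 10.744537/sin(40.9896°) = 16.380798
C = V + |VC|·bis = (38.3818,25.0453)
T_A = V + ((C−V)·d_A)·d_A = V + 12.3647·d_A = (37.6006,14.3292)
T_B = V + ((C−V)·d_B)·d_B = V + 12.3647·d_B = (27.8796,27.3141)
sweep = 180° − θ = 98.0207°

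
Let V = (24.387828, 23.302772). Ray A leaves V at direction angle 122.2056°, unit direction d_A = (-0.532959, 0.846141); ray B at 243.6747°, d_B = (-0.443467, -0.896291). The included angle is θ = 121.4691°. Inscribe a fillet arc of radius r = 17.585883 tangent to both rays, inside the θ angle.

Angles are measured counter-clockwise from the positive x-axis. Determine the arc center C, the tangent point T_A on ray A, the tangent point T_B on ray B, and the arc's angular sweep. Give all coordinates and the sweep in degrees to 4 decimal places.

center=(4.2555,22.2688) T_A=(19.1356,31.6413) T_B=(20.0176,14.4700) sweep=58.5309

bisector direction at 182.9401° = (-0.998684,-0.051293)
center distance |VC| = r/sin(θ/2) = 17.585883/sin(60.7345°) = 20.158877
C = V + |VC|·bis = (4.2555,22.2688)
T_A = V + ((C−V)·d_A)·d_A = V + 9.8548·d_A = (19.1356,31.6413)
T_B = V + ((C−V)·d_B)·d_B = V + 9.8548·d_B = (20.0176,14.4700)
sweep = 180° − θ = 58.5309°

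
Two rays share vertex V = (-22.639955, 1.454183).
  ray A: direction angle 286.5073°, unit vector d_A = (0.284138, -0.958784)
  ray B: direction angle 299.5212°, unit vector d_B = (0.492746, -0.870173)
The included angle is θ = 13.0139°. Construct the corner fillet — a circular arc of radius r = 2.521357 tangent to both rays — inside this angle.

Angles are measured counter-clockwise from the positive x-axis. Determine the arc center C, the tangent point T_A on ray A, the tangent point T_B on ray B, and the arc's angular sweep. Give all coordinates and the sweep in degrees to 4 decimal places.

center=(-13.9414,-19.0241) T_A=(-16.3589,-19.7405) T_B=(-11.7474,-17.7817) sweep=166.9861

bisector direction at 293.0143° = (0.390960,-0.920408)
center distance |VC| = r/sin(θ/2) = 2.521357/sin(6.5069°) = 22.249152
C = V + |VC|·bis = (-13.9414,-19.0241)
T_A = V + ((C−V)·d_A)·d_A = V + 22.1058·d_A = (-16.3589,-19.7405)
T_B = V + ((C−V)·d_B)·d_B = V + 22.1058·d_B = (-11.7474,-17.7817)
sweep = 180° − θ = 166.9861°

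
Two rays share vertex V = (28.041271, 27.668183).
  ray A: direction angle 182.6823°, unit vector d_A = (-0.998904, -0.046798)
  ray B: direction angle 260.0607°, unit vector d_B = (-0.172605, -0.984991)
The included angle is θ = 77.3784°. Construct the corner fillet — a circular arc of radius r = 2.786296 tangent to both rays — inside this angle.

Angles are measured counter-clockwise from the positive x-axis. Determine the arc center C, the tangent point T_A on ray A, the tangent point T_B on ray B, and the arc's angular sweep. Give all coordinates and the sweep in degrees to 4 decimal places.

center=(24.6963,24.7221) T_A=(24.5659,27.5054) T_B=(27.4407,24.2412) sweep=102.6216

bisector direction at 221.3715° = (-0.750440,-0.660939)
center distance |VC| = r/sin(θ/2) = 2.786296/sin(38.6892°) = 4.457392
C = V + |VC|·bis = (24.6963,24.7221)
T_A = V + ((C−V)·d_A)·d_A = V + 3.4792·d_A = (24.5659,27.5054)
T_B = V + ((C−V)·d_B)·d_B = V + 3.4792·d_B = (27.4407,24.2412)
sweep = 180° − θ = 102.6216°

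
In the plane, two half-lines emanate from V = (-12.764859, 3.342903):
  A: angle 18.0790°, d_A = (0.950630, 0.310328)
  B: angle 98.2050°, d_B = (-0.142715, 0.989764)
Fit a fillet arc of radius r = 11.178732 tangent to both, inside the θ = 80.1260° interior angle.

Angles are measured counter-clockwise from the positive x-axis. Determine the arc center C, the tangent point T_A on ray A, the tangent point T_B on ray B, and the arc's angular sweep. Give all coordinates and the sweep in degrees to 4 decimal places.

center=(-3.5976,18.0948) T_A=(-0.1285,7.4680) T_B=(-14.6619,16.4994) sweep=99.8740

bisector direction at 58.1420° = (0.527816,0.849359)
center distance |VC| = r/sin(θ/2) = 11.178732/sin(40.0630°) = 17.368271
C = V + |VC|·bis = (-3.5976,18.0948)
T_A = V + ((C−V)·d_A)·d_A = V + 13.2926·d_A = (-0.1285,7.4680)
T_B = V + ((C−V)·d_B)·d_B = V + 13.2926·d_B = (-14.6619,16.4994)
sweep = 180° − θ = 99.8740°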